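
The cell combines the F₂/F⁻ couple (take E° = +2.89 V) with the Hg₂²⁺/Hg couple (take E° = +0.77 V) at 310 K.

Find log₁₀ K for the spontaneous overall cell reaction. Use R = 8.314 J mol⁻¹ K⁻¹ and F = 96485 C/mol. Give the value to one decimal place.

Cathode: F₂/F⁻; anode: Hg₂²⁺/Hg. E°cell = (+2.89) − (+0.77) = +2.12 V, with n = 2.
ΔG° = −nFE° = −RT ln K, so ln K = nFE°/(RT) = (2)(96485)(+2.12) / ((8.314)(310)) = 158.728.
log₁₀ K = 158.728 / ln 10 = 68.9.

68.9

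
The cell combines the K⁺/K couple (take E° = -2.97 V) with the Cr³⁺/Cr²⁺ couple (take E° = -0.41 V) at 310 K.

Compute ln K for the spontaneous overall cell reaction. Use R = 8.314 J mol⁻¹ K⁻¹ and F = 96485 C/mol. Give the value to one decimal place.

Cathode: Cr³⁺/Cr²⁺; anode: K⁺/K. E°cell = (-0.41) − (-2.97) = +2.56 V, with n = 1.
ΔG° = −nFE° = −RT ln K, so ln K = nFE°/(RT) = (1)(96485)(+2.56) / ((8.314)(310)) = 95.836.

95.8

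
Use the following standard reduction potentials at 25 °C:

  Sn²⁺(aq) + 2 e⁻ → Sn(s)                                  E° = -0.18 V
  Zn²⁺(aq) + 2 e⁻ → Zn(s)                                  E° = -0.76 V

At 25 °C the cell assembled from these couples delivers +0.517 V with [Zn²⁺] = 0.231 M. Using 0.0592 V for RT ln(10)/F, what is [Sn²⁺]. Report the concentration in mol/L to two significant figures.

0.0017 M

Sn²⁺/Sn is the cathode, Zn²⁺/Zn the anode: E°cell = +0.58 V, n = 2.
Overall reaction: Sn²⁺(aq) + Zn(s) → Sn(s) + Zn²⁺(aq); Q = [Zn²⁺]^1/[Sn²⁺]^1.
From E = E° − (0.0592/n) log Q: log Q = (E° − E)·n/0.0592 = (+0.58 − (+0.517))·2/0.0592 = 2.1284.
So 1·log[Sn²⁺] = 1·log(0.231) − log Q = -0.6364 − (2.1284) = -2.7648; [Sn²⁺] = 10^(-2.7648) ≈ 0.0017 M.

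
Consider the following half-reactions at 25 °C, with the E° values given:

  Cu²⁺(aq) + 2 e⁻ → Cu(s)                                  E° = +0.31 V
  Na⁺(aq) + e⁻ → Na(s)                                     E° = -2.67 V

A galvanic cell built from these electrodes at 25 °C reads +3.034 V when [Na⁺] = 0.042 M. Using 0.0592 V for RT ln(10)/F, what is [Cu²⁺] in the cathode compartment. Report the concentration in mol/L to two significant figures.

Cu²⁺/Cu is the cathode, Na⁺/Na the anode: E°cell = +2.98 V, n = 2.
Overall reaction: Cu²⁺(aq) + 2 Na(s) → Cu(s) + 2 Na⁺(aq); Q = [Na⁺]^2/[Cu²⁺]^1.
From E = E° − (0.0592/n) log Q: log Q = (E° − E)·n/0.0592 = (+2.98 − (+3.034))·2/0.0592 = -1.8243.
So 1·log[Cu²⁺] = 2·log(0.042) − log Q = -2.7535 − (-1.8243) = -0.9292; [Cu²⁺] = 10^(-0.9292) ≈ 0.12 M.

0.12 M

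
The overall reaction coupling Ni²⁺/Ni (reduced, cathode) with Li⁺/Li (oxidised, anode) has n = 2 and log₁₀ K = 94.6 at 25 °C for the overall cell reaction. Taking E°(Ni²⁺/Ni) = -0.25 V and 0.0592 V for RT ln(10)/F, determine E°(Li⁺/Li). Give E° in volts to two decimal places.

E°cell = (0.0592/n)·log K = (0.0592/2)(94.6) = +2.800 V.
Since Ni²⁺/Ni is the cathode and Li⁺/Li the anode, E°cell = E°(Ni²⁺/Ni) − E°(Li⁺/Li).
So E°(Li⁺/Li) = E°(Ni²⁺/Ni) − E°cell = (-0.25) − (+2.800) = -3.05 V.

-3.05 V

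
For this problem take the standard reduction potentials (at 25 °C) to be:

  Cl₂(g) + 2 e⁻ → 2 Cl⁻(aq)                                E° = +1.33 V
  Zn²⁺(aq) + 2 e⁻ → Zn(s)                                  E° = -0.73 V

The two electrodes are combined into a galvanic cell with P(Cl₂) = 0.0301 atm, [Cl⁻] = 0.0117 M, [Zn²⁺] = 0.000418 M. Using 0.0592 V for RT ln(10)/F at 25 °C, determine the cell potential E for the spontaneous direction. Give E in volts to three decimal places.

+2.229 V

Cl₂/Cl⁻ is the cathode (higher E°), Zn²⁺/Zn the anode: E°cell = +1.33 − (-0.73) = +2.06 V, n = 2.
Overall: Cl₂(g) + Zn(s) → 2 Cl⁻(aq) + Zn²⁺(aq)
Q = [Cl⁻]^2·[Zn²⁺] / (P(Cl₂)); log Q = -5.721.
E = E° − (0.0592/n) log Q = +2.06 − (0.0592/2)(-5.721) = +2.229 V.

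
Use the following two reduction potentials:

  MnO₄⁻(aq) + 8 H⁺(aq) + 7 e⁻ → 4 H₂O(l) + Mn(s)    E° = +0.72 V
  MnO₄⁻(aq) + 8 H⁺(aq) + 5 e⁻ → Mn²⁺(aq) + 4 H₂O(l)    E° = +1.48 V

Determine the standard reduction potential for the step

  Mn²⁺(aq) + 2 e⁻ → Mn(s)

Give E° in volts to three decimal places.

Sequential free energies add, so n₃E°₃ = n₁E°₁ + n₂E°₂.
With n₃ = 7, and the known step contributing 5×(+1.48) V, the unknown satisfies 2·E° = 7×(+0.72) − 5×(+1.48) = -2.360.
E° = -2.360 / 2 = -1.180 V.

-1.180 V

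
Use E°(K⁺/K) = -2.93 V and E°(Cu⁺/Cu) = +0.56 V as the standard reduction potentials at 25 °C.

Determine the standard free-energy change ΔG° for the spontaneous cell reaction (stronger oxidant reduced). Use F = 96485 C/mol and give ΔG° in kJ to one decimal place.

-336.7 kJ

Cu⁺/Cu (E° = +0.56 V) is the cathode; K⁺/K (E° = -2.93 V) is the anode, so E°cell = +3.49 V.
Balancing electrons gives n = 1 (lcm of 1 and 1).
ΔG° = −nFE° = −(1)(96485)(+3.49) = -336,733 J = -336.7 kJ.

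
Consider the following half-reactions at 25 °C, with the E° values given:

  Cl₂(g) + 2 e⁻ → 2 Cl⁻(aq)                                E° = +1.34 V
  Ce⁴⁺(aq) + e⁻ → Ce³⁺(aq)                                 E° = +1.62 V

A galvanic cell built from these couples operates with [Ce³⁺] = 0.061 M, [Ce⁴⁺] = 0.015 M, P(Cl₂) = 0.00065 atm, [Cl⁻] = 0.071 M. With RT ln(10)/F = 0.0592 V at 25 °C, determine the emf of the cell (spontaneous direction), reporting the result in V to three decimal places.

+0.270 V

Ce⁴⁺/Ce³⁺ is the cathode (higher E°), Cl₂/Cl⁻ the anode: E°cell = +1.62 − (+1.34) = +0.28 V, n = 2.
Overall: 2 Ce⁴⁺(aq) + 2 Cl⁻(aq) → 2 Ce³⁺(aq) + Cl₂(g)
Q = [Ce³⁺]^2·P(Cl₂) / ([Ce⁴⁺]^2·[Cl⁻]^2); log Q = 0.329.
E = E° − (0.0592/n) log Q = +0.28 − (0.0592/2)(0.329) = +0.270 V.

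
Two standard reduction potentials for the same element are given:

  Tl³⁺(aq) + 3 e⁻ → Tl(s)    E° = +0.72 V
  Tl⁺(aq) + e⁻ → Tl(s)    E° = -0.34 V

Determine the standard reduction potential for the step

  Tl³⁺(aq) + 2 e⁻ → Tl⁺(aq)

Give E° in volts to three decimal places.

Sequential free energies add, so n₃E°₃ = n₁E°₁ + n₂E°₂.
With n₃ = 3, and the known step contributing 1×(-0.34) V, the unknown satisfies 2·E° = 3×(+0.72) − 1×(-0.34) = +2.500.
E° = +2.500 / 2 = +1.250 V.

+1.250 V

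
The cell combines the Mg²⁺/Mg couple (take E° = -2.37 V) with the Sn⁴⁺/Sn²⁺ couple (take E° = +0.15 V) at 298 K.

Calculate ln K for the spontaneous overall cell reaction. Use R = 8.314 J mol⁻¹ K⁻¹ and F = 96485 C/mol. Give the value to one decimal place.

Cathode: Sn⁴⁺/Sn²⁺; anode: Mg²⁺/Mg. E°cell = (+0.15) − (-2.37) = +2.52 V, with n = 2.
ΔG° = −nFE° = −RT ln K, so ln K = nFE°/(RT) = (2)(96485)(+2.52) / ((8.314)(298)) = 196.275.

196.3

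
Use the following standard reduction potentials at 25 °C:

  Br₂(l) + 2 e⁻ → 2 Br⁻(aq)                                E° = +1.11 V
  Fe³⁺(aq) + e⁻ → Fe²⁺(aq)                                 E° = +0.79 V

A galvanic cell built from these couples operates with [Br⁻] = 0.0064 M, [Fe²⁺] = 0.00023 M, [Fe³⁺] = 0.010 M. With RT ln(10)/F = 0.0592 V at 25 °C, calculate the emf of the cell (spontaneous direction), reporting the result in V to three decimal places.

Br₂/Br⁻ is the cathode (higher E°), Fe³⁺/Fe²⁺ the anode: E°cell = +1.11 − (+0.79) = +0.32 V, n = 2.
Overall: Br₂(l) + 2 Fe²⁺(aq) → 2 Br⁻(aq) + 2 Fe³⁺(aq)
Q = [Br⁻]^2·[Fe³⁺]^2 / ([Fe²⁺]^2); log Q = -1.111.
E = E° − (0.0592/n) log Q = +0.32 − (0.0592/2)(-1.111) = +0.353 V.

+0.353 V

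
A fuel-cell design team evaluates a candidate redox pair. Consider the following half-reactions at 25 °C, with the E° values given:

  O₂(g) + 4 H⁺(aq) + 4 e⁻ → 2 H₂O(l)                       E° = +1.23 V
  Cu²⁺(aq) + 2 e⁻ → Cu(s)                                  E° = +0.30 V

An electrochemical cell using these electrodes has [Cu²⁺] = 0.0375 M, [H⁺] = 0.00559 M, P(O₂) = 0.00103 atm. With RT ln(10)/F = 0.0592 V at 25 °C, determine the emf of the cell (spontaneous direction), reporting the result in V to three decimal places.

+0.795 V

O₂/H₂O is the cathode (higher E°), Cu²⁺/Cu the anode: E°cell = +1.23 − (+0.30) = +0.93 V, n = 4.
Overall: O₂(g) + 4 H⁺(aq) + 2 Cu(s) → 2 H₂O(l) + 2 Cu²⁺(aq)
Q = [Cu²⁺]^2 / (P(O₂)·[H⁺]^4); log Q = 9.146.
E = E° − (0.0592/n) log Q = +0.93 − (0.0592/4)(9.146) = +0.795 V.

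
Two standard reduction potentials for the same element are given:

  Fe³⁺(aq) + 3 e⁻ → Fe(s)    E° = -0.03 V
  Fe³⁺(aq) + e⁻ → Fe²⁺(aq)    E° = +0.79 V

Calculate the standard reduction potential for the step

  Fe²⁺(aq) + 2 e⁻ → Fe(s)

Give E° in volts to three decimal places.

Sequential free energies add, so n₃E°₃ = n₁E°₁ + n₂E°₂.
With n₃ = 3, and the known step contributing 1×(+0.79) V, the unknown satisfies 2·E° = 3×(-0.03) − 1×(+0.79) = -0.880.
E° = -0.880 / 2 = -0.440 V.

-0.440 V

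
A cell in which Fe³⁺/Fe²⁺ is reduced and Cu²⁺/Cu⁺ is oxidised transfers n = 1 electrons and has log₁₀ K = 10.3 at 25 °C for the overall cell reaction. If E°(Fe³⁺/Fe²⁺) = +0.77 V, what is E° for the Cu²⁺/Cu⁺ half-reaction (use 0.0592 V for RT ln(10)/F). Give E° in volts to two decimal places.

E°cell = (0.0592/n)·log K = (0.0592/1)(10.3) = +0.610 V.
Since Fe³⁺/Fe²⁺ is the cathode and Cu²⁺/Cu⁺ the anode, E°cell = E°(Fe³⁺/Fe²⁺) − E°(Cu²⁺/Cu⁺).
So E°(Cu²⁺/Cu⁺) = E°(Fe³⁺/Fe²⁺) − E°cell = (+0.77) − (+0.610) = +0.16 V.

+0.16 V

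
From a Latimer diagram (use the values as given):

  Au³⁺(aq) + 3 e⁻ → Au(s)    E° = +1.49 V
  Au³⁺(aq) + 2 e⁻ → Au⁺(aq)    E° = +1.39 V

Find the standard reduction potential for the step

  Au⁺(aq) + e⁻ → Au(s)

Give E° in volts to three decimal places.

+1.690 V

Sequential free energies add, so n₃E°₃ = n₁E°₁ + n₂E°₂.
With n₃ = 3, and the known step contributing 2×(+1.39) V, the unknown satisfies 1·E° = 3×(+1.49) − 2×(+1.39) = +1.690.
E° = +1.690 / 1 = +1.690 V.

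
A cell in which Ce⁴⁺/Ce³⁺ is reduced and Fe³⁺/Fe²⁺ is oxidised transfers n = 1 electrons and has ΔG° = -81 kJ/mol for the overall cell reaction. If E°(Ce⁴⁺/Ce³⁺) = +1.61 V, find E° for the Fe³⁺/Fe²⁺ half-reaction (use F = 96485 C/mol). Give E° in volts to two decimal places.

+0.77 V

E°cell = −ΔG°/(nF) = −(-81×10³)/((1)(96485)) = +0.840 V.
Since Ce⁴⁺/Ce³⁺ is the cathode and Fe³⁺/Fe²⁺ the anode, E°cell = E°(Ce⁴⁺/Ce³⁺) − E°(Fe³⁺/Fe²⁺).
So E°(Fe³⁺/Fe²⁺) = E°(Ce⁴⁺/Ce³⁺) − E°cell = (+1.61) − (+0.840) = +0.77 V.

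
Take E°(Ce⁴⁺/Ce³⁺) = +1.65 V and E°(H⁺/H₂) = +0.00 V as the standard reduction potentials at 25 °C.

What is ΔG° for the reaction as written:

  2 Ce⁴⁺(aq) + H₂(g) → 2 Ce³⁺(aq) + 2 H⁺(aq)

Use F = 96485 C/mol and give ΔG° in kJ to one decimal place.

As written, Ce⁴⁺/Ce³⁺ is reduced (cathode) and H⁺/H₂ is oxidised (anode), so E°cell = (+1.65) − (+0.00) = +1.65 V.
Balancing electrons gives n = 2.
ΔG° = −nFE° = −(2)(96485)(+1.65) = -318,400 J = -318.4 kJ.

-318.4 kJ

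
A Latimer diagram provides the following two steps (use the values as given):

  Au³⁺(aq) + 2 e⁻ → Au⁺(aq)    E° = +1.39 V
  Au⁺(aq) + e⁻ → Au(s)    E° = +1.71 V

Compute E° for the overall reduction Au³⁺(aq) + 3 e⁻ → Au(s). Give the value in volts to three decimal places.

+1.497 V

Standard free energies of sequential steps add: ΔG°₃ = ΔG°₁ + ΔG°₂, so n₃E°₃ = n₁E°₁ + n₂E°₂.
E°₃ = (2×+1.39 + 1×+1.71) / 3 = (+4.490) / 3 = +1.497 V.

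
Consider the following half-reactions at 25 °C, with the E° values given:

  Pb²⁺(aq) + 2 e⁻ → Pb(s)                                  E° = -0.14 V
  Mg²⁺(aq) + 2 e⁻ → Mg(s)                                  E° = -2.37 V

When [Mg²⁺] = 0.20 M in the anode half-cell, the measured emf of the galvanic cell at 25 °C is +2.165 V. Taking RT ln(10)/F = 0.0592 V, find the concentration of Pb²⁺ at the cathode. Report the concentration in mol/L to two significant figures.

0.0013 M

Pb²⁺/Pb is the cathode, Mg²⁺/Mg the anode: E°cell = +2.23 V, n = 2.
Overall reaction: Pb²⁺(aq) + Mg(s) → Pb(s) + Mg²⁺(aq); Q = [Mg²⁺]^1/[Pb²⁺]^1.
From E = E° − (0.0592/n) log Q: log Q = (E° − E)·n/0.0592 = (+2.23 − (+2.165))·2/0.0592 = 2.1959.
So 1·log[Pb²⁺] = 1·log(0.2) − log Q = -0.6990 − (2.1959) = -2.8949; [Pb²⁺] = 10^(-2.8949) ≈ 0.0013 M.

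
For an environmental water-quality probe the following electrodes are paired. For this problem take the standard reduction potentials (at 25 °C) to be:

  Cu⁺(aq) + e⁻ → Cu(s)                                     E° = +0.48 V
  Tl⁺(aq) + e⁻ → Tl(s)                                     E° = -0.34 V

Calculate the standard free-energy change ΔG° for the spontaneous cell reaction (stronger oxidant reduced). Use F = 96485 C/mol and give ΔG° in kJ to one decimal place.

-79.1 kJ

Cu⁺/Cu (E° = +0.48 V) is the cathode; Tl⁺/Tl (E° = -0.34 V) is the anode, so E°cell = +0.82 V.
Balancing electrons gives n = 1 (lcm of 1 and 1).
ΔG° = −nFE° = −(1)(96485)(+0.82) = -79,118 J = -79.1 kJ.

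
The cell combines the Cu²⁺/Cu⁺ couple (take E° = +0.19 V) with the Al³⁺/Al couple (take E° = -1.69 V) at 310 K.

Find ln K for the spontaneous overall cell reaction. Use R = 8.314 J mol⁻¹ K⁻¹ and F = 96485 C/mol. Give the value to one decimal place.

Cathode: Cu²⁺/Cu⁺; anode: Al³⁺/Al. E°cell = (+0.19) − (-1.69) = +1.88 V, with n = 3.
ΔG° = −nFE° = −RT ln K, so ln K = nFE°/(RT) = (3)(96485)(+1.88) / ((8.314)(310)) = 211.138.

211.1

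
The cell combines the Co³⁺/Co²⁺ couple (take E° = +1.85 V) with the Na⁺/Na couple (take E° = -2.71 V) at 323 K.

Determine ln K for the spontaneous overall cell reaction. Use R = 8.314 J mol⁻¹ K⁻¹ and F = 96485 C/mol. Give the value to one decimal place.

Cathode: Co³⁺/Co²⁺; anode: Na⁺/Na. E°cell = (+1.85) − (-2.71) = +4.56 V, with n = 1.
ΔG° = −nFE° = −RT ln K, so ln K = nFE°/(RT) = (1)(96485)(+4.56) / ((8.314)(323)) = 163.837.

163.8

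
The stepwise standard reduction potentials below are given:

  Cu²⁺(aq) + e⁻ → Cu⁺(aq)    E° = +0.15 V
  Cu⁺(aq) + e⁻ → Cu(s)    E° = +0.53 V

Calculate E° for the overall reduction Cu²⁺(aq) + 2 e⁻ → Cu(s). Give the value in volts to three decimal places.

Adding the free-energy changes (−nFE°) of the two steps gives −n₃FE°₃ = −n₁FE°₁ − n₂FE°₂.
E°₃ = (1×+0.15 + 1×+0.53) / 2 = (+0.680) / 2 = +0.340 V.

+0.340 V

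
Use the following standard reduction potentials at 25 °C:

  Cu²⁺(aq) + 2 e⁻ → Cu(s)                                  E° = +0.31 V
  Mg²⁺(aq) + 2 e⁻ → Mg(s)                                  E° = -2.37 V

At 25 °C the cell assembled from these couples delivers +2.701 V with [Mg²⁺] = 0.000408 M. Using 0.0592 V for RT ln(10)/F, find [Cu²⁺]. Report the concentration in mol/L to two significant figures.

Cu²⁺/Cu is the cathode, Mg²⁺/Mg the anode: E°cell = +2.68 V, n = 2.
Overall reaction: Cu²⁺(aq) + Mg(s) → Cu(s) + Mg²⁺(aq); Q = [Mg²⁺]^1/[Cu²⁺]^1.
From E = E° − (0.0592/n) log Q: log Q = (E° − E)·n/0.0592 = (+2.68 − (+2.701))·2/0.0592 = -0.7095.
So 1·log[Cu²⁺] = 1·log(0.000408) − log Q = -3.3893 − (-0.7095) = -2.6798; [Cu²⁺] = 10^(-2.6798) ≈ 0.0021 M.

0.0021 M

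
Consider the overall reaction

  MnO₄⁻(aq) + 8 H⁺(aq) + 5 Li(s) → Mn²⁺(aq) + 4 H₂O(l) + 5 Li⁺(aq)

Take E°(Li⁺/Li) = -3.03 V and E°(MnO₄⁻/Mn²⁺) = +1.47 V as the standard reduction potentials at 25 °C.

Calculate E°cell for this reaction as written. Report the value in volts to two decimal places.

+4.50 V

The MnO₄⁻/Mn²⁺ couple has the higher reduction potential, so it is the cathode; Li⁺/Li is oxidised at the anode.
E°cell = E°(cathode) − E°(anode) = (+1.47) − (-3.03) = +4.50 V.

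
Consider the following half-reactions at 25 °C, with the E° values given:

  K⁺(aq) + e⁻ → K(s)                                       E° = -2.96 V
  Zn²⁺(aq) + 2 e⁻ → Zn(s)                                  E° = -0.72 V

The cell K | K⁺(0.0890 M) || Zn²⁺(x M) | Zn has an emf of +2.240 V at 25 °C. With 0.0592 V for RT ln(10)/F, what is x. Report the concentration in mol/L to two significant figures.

0.0079 M

Zn²⁺/Zn is the cathode, K⁺/K the anode: E°cell = +2.24 V, n = 2.
Overall reaction: Zn²⁺(aq) + 2 K(s) → Zn(s) + 2 K⁺(aq); Q = [K⁺]^2/[Zn²⁺]^1.
From E = E° − (0.0592/n) log Q: log Q = (E° − E)·n/0.0592 = (+2.24 − (+2.240))·2/0.0592 = 0.0000.
So 1·log[Zn²⁺] = 2·log(0.089) − log Q = -2.1012 − (0.0000) = -2.1012; [Zn²⁺] = 10^(-2.1012) ≈ 0.0079 M.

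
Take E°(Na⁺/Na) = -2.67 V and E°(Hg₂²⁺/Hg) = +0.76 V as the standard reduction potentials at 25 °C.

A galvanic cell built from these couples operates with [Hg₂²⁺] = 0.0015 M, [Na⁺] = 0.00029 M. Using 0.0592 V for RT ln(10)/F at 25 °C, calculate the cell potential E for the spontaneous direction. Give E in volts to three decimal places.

Hg₂²⁺/Hg is the cathode (higher E°), Na⁺/Na the anode: E°cell = +0.76 − (-2.67) = +3.43 V, n = 2.
Overall: Hg₂²⁺(aq) + 2 Na(s) → 2 Hg(l) + 2 Na⁺(aq)
Q = [Na⁺]^2 / ([Hg₂²⁺]); log Q = -4.251.
E = E° − (0.0592/n) log Q = +3.43 − (0.0592/2)(-4.251) = +3.556 V.

+3.556 V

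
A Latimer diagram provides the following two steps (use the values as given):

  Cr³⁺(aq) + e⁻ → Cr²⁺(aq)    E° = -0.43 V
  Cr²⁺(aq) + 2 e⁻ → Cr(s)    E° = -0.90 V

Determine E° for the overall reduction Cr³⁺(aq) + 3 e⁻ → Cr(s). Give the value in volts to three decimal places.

Standard free energies of sequential steps add: ΔG°₃ = ΔG°₁ + ΔG°₂, so n₃E°₃ = n₁E°₁ + n₂E°₂.
E°₃ = (1×-0.43 + 2×-0.90) / 3 = (-2.230) / 3 = -0.743 V.
E° values themselves are not directly additive — weighting by electron count is essential.

-0.743 V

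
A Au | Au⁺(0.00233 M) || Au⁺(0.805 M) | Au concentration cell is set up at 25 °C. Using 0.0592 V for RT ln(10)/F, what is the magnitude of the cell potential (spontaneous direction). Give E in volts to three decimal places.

+0.150 V

For a concentration cell E°cell = 0. The 0.805 M side is the cathode (reduction is favoured where [Au⁺] is higher).
With n = 1, E = −(0.0592/1) log([Au⁺]ₐₙ/[Au⁺]꜀ₐₜ) = −(0.0592/1) log(0.00233/0.805) = −(0.0592/1)(-2.538) = +0.150 V.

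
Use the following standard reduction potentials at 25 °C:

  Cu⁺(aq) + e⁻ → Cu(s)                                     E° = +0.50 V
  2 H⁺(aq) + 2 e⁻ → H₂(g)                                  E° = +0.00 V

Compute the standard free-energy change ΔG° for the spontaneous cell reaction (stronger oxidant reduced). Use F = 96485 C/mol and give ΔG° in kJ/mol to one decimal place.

-96.5 kJ/mol

Cu⁺/Cu (E° = +0.50 V) is the cathode; H⁺/H₂ (E° = +0.00 V) is the anode, so E°cell = +0.50 V.
Balancing electrons gives n = 2 (lcm of 1 and 2).
ΔG° = −nFE° = −(2)(96485)(+0.50) = -96,485 J = -96.5 kJ/mol.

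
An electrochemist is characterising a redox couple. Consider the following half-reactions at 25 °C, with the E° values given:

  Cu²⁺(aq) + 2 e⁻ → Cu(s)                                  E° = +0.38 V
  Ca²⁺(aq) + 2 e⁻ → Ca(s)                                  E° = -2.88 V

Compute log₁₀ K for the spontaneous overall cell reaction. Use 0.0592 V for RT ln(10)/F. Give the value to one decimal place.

Cathode: Cu²⁺/Cu; anode: Ca²⁺/Ca. E°cell = +3.26 V, n = 2.
log K = nE°cell / 0.0592 = (2)(+3.26) / 0.0592 = 110.1.

110.1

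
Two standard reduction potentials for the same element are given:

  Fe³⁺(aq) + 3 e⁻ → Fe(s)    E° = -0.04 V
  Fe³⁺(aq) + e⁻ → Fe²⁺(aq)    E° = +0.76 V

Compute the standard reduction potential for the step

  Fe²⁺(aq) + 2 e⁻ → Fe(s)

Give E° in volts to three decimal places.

-0.440 V

Sequential free energies add, so n₃E°₃ = n₁E°₁ + n₂E°₂.
With n₃ = 3, and the known step contributing 1×(+0.76) V, the unknown satisfies 2·E° = 3×(-0.04) − 1×(+0.76) = -0.880.
E° = -0.880 / 2 = -0.440 V.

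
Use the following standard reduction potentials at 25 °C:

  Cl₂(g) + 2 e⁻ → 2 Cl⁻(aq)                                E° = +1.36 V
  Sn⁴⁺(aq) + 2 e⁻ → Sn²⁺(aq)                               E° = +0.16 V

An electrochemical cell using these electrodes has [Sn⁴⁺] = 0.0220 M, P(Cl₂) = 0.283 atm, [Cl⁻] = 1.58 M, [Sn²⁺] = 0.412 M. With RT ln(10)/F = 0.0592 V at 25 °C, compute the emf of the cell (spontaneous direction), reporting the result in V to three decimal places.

+1.210 V

Cl₂/Cl⁻ is the cathode (higher E°), Sn⁴⁺/Sn²⁺ the anode: E°cell = +1.36 − (+0.16) = +1.20 V, n = 2.
Overall: Cl₂(g) + Sn²⁺(aq) → 2 Cl⁻(aq) + Sn⁴⁺(aq)
Q = [Cl⁻]^2·[Sn⁴⁺] / (P(Cl₂)·[Sn²⁺]); log Q = -0.327.
E = E° − (0.0592/n) log Q = +1.20 − (0.0592/2)(-0.327) = +1.210 V.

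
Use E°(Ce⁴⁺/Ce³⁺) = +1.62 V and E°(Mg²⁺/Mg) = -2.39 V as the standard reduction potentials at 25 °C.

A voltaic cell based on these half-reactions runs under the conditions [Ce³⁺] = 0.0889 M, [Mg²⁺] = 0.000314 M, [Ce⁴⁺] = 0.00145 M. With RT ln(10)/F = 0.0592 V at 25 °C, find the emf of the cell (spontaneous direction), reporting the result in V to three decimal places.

Ce⁴⁺/Ce³⁺ is the cathode (higher E°), Mg²⁺/Mg the anode: E°cell = +1.62 − (-2.39) = +4.01 V, n = 2.
Overall: 2 Ce⁴⁺(aq) + Mg(s) → 2 Ce³⁺(aq) + Mg²⁺(aq)
Q = [Ce³⁺]^2·[Mg²⁺] / ([Ce⁴⁺]^2); log Q = 0.072.
E = E° − (0.0592/n) log Q = +4.01 − (0.0592/2)(0.072) = +4.008 V.

+4.008 V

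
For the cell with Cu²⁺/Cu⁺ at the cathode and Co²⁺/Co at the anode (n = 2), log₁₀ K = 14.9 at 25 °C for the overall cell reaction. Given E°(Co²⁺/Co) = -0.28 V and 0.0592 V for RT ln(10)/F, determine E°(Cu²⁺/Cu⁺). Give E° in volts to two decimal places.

E°cell = (0.0592/n)·log K = (0.0592/2)(14.9) = +0.441 V.
Since Cu²⁺/Cu⁺ is the cathode and Co²⁺/Co the anode, E°cell = E°(Cu²⁺/Cu⁺) − E°(Co²⁺/Co).
So E°(Cu²⁺/Cu⁺) = E°cell + E°(Co²⁺/Co) = +0.441 + (-0.28) = +0.16 V.

+0.16 V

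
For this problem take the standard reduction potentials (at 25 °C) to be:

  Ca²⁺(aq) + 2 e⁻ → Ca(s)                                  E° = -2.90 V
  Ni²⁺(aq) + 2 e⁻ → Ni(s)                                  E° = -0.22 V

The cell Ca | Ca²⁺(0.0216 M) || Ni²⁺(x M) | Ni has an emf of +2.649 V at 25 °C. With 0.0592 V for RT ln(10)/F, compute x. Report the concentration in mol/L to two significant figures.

Ni²⁺/Ni is the cathode, Ca²⁺/Ca the anode: E°cell = +2.68 V, n = 2.
Overall reaction: Ni²⁺(aq) + Ca(s) → Ni(s) + Ca²⁺(aq); Q = [Ca²⁺]^1/[Ni²⁺]^1.
From E = E° − (0.0592/n) log Q: log Q = (E° − E)·n/0.0592 = (+2.68 − (+2.649))·2/0.0592 = 1.0473.
So 1·log[Ni²⁺] = 1·log(0.0216) − log Q = -1.6655 − (1.0473) = -2.7128; [Ni²⁺] = 10^(-2.7128) ≈ 0.0019 M.

0.0019 M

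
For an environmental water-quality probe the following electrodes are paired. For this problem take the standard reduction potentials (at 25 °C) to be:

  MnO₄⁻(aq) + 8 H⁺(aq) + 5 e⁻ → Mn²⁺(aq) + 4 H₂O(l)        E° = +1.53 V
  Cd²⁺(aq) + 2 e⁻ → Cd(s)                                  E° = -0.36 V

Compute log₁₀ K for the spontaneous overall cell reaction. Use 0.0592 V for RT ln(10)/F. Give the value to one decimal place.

319.3

Cathode: MnO₄⁻/Mn²⁺; anode: Cd²⁺/Cd. E°cell = +1.89 V, n = 10.
log K = nE°cell / 0.0592 = (10)(+1.89) / 0.0592 = 319.3.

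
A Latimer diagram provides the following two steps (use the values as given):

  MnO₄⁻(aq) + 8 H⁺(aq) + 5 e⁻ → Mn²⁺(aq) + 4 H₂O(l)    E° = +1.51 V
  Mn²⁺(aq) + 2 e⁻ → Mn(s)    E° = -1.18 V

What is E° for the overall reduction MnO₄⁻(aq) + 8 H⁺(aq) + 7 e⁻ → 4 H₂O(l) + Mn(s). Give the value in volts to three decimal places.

Standard free energies of sequential steps add: ΔG°₃ = ΔG°₁ + ΔG°₂, so n₃E°₃ = n₁E°₁ + n₂E°₂.
E°₃ = (5×+1.51 + 2×-1.18) / 7 = (+5.190) / 7 = +0.741 V.
Simply averaging or adding the two E° values would be wrong; the electron-weighted sum is required.

+0.741 V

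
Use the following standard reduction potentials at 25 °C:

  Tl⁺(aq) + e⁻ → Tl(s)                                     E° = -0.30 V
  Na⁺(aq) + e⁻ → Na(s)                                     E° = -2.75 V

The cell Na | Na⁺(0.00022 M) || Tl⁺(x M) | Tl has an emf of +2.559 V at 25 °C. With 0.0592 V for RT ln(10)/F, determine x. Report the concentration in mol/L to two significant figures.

0.015 M

Tl⁺/Tl is the cathode, Na⁺/Na the anode: E°cell = +2.45 V, n = 1.
Overall reaction: Tl⁺(aq) + Na(s) → Tl(s) + Na⁺(aq); Q = [Na⁺]^1/[Tl⁺]^1.
From E = E° − (0.0592/n) log Q: log Q = (E° − E)·n/0.0592 = (+2.45 − (+2.559))·1/0.0592 = -1.8412.
So 1·log[Tl⁺] = 1·log(0.00022) − log Q = -3.6576 − (-1.8412) = -1.8164; [Tl⁺] = 10^(-1.8164) ≈ 0.015 M.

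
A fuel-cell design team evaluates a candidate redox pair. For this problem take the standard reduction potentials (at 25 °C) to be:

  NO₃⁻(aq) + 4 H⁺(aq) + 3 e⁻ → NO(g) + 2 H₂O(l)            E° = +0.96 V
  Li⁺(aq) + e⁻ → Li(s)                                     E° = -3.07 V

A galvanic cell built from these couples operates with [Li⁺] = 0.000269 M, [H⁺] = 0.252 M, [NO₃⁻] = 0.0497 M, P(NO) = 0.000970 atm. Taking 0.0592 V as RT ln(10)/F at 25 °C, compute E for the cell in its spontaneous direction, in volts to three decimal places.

NO₃⁻/NO is the cathode (higher E°), Li⁺/Li the anode: E°cell = +0.96 − (-3.07) = +4.03 V, n = 3.
Overall: NO₃⁻(aq) + 4 H⁺(aq) + 3 Li(s) → NO(g) + 2 H₂O(l) + 3 Li⁺(aq)
Q = P(NO)·[Li⁺]^3 / ([NO₃⁻]·[H⁺]^4); log Q = -10.026.
E = E° − (0.0592/n) log Q = +4.03 − (0.0592/3)(-10.026) = +4.228 V.

+4.228 V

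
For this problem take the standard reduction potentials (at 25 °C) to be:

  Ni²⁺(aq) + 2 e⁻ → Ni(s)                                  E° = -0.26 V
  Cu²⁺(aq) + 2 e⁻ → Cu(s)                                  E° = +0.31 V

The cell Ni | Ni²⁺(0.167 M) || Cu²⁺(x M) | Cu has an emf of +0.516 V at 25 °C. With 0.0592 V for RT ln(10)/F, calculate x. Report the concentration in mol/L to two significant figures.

Cu²⁺/Cu is the cathode, Ni²⁺/Ni the anode: E°cell = +0.57 V, n = 2.
Overall reaction: Cu²⁺(aq) + Ni(s) → Cu(s) + Ni²⁺(aq); Q = [Ni²⁺]^1/[Cu²⁺]^1.
From E = E° − (0.0592/n) log Q: log Q = (E° − E)·n/0.0592 = (+0.57 − (+0.516))·2/0.0592 = 1.8243.
So 1·log[Cu²⁺] = 1·log(0.167) − log Q = -0.7773 − (1.8243) = -2.6016; [Cu²⁺] = 10^(-2.6016) ≈ 0.0025 M.

0.0025 M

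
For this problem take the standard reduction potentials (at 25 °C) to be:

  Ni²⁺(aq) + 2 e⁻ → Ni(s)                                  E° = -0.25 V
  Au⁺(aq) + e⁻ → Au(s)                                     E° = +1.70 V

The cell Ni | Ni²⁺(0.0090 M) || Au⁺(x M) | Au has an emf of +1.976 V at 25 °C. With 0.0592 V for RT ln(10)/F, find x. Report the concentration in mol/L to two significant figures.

Au⁺/Au is the cathode, Ni²⁺/Ni the anode: E°cell = +1.95 V, n = 2.
Overall reaction: 2 Au⁺(aq) + Ni(s) → 2 Au(s) + Ni²⁺(aq); Q = [Ni²⁺]^1/[Au⁺]^2.
From E = E° − (0.0592/n) log Q: log Q = (E° − E)·n/0.0592 = (+1.95 − (+1.976))·2/0.0592 = -0.8784.
So 2·log[Au⁺] = 1·log(0.009) − log Q = -2.0458 − (-0.8784) = -1.1674; log[Au⁺] = -1.1674 / 2 = -0.5837; [Au⁺] = 10^(-0.5837) ≈ 0.26 M.

0.26 M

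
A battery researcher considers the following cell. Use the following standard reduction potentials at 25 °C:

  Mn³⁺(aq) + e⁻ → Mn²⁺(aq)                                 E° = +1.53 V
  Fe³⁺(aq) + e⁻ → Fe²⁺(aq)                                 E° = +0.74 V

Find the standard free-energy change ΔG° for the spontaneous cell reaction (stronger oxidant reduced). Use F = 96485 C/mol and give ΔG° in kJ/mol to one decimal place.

-76.2 kJ/mol

Mn³⁺/Mn²⁺ (E° = +1.53 V) is the cathode; Fe³⁺/Fe²⁺ (E° = +0.74 V) is the anode, so E°cell = +0.79 V.
Balancing electrons gives n = 1 (lcm of 1 and 1).
ΔG° = −nFE° = −(1)(96485)(+0.79) = -76,223 J = -76.2 kJ/mol.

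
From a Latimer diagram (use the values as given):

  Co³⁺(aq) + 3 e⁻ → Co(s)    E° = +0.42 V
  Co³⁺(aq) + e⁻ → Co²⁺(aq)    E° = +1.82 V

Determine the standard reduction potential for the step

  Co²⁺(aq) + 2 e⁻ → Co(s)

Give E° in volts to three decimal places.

-0.280 V

Sequential free energies add, so n₃E°₃ = n₁E°₁ + n₂E°₂.
With n₃ = 3, and the known step contributing 1×(+1.82) V, the unknown satisfies 2·E° = 3×(+0.42) − 1×(+1.82) = -0.560.
E° = -0.560 / 2 = -0.280 V.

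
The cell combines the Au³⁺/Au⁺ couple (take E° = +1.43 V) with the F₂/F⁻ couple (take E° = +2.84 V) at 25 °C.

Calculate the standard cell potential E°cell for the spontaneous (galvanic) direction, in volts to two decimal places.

The F₂/F⁻ couple has the higher reduction potential, so it is the cathode; Au³⁺/Au⁺ is oxidised at the anode.
E°cell = E°(cathode) − E°(anode) = (+2.84) − (+1.43) = +1.41 V.

+1.41 V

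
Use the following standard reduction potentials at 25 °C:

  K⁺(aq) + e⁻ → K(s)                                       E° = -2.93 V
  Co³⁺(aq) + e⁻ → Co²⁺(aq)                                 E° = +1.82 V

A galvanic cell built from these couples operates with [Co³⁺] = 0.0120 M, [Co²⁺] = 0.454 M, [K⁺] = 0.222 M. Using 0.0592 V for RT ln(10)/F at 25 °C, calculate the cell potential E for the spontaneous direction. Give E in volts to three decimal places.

+4.695 V

Co³⁺/Co²⁺ is the cathode (higher E°), K⁺/K the anode: E°cell = +1.82 − (-2.93) = +4.75 V, n = 1.
Overall: Co³⁺(aq) + K(s) → Co²⁺(aq) + K⁺(aq)
Q = [Co²⁺]·[K⁺] / ([Co³⁺]); log Q = 0.924.
E = E° − (0.0592/n) log Q = +4.75 − (0.0592/1)(0.924) = +4.695 V.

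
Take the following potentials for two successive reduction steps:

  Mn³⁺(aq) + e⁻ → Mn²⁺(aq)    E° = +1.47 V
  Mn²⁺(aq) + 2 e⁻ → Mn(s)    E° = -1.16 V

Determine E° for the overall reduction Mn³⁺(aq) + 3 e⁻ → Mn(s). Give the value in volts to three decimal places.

-0.283 V

Since ΔG° = −nFE° is additive over sequential reductions, n₃E°₃ = n₁E°₁ + n₂E°₂.
E°₃ = (1×+1.47 + 2×-1.16) / 3 = (-0.850) / 3 = -0.283 V.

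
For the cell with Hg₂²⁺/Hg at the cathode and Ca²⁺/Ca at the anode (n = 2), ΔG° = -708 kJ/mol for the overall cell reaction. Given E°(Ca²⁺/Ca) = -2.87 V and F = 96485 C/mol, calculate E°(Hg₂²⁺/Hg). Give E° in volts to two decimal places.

E°cell = −ΔG°/(nF) = −(-708×10³)/((2)(96485)) = +3.669 V.
Since Hg₂²⁺/Hg is the cathode and Ca²⁺/Ca the anode, E°cell = E°(Hg₂²⁺/Hg) − E°(Ca²⁺/Ca).
So E°(Hg₂²⁺/Hg) = E°cell + E°(Ca²⁺/Ca) = +3.669 + (-2.87) = +0.80 V.

+0.80 V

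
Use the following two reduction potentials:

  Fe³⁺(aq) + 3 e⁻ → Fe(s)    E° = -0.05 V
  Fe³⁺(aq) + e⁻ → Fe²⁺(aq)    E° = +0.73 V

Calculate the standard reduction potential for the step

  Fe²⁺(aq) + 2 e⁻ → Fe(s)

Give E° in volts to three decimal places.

Sequential free energies add, so n₃E°₃ = n₁E°₁ + n₂E°₂.
With n₃ = 3, and the known step contributing 1×(+0.73) V, the unknown satisfies 2·E° = 3×(-0.05) − 1×(+0.73) = -0.880.
E° = -0.880 / 2 = -0.440 V.

-0.440 V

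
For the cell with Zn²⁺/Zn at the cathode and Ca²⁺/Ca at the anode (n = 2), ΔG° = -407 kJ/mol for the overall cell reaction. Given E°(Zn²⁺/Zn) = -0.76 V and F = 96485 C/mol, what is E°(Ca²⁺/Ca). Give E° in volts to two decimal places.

E°cell = −ΔG°/(nF) = −(-407×10³)/((2)(96485)) = +2.109 V.
Since Zn²⁺/Zn is the cathode and Ca²⁺/Ca the anode, E°cell = E°(Zn²⁺/Zn) − E°(Ca²⁺/Ca).
So E°(Ca²⁺/Ca) = E°(Zn²⁺/Zn) − E°cell = (-0.76) − (+2.109) = -2.87 V.

-2.87 V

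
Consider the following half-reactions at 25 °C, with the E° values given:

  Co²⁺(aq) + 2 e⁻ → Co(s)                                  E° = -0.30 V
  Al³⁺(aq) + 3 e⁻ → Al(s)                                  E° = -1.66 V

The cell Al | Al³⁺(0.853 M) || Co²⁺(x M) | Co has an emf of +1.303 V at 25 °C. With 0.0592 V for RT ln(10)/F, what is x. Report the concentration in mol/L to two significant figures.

0.011 M

Co²⁺/Co is the cathode, Al³⁺/Al the anode: E°cell = +1.36 V, n = 6.
Overall reaction: 3 Co²⁺(aq) + 2 Al(s) → 3 Co(s) + 2 Al³⁺(aq); Q = [Al³⁺]^2/[Co²⁺]^3.
From E = E° − (0.0592/n) log Q: log Q = (E° − E)·n/0.0592 = (+1.36 − (+1.303))·6/0.0592 = 5.7770.
So 3·log[Co²⁺] = 2·log(0.853) − log Q = -0.1381 − (5.7770) = -5.9151; log[Co²⁺] = -5.9151 / 3 = -1.9717; [Co²⁺] = 10^(-1.9717) ≈ 0.011 M.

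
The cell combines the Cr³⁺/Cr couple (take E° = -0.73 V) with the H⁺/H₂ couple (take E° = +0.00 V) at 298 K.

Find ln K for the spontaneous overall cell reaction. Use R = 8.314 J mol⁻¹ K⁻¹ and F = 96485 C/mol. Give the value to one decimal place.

170.6

Cathode: H⁺/H₂; anode: Cr³⁺/Cr. E°cell = (+0.00) − (-0.73) = +0.73 V, with n = 6.
ΔG° = −nFE° = −RT ln K, so ln K = nFE°/(RT) = (6)(96485)(+0.73) / ((8.314)(298)) = 170.572.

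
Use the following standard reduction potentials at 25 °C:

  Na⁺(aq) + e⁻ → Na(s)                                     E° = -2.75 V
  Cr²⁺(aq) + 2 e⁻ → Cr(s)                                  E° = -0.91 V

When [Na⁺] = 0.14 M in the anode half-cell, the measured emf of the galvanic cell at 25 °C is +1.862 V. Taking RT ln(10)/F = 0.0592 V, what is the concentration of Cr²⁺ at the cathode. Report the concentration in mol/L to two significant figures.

0.11 M

Cr²⁺/Cr is the cathode, Na⁺/Na the anode: E°cell = +1.84 V, n = 2.
Overall reaction: Cr²⁺(aq) + 2 Na(s) → Cr(s) + 2 Na⁺(aq); Q = [Na⁺]^2/[Cr²⁺]^1.
From E = E° − (0.0592/n) log Q: log Q = (E° − E)·n/0.0592 = (+1.84 − (+1.862))·2/0.0592 = -0.7432.
So 1·log[Cr²⁺] = 2·log(0.14) − log Q = -1.7077 − (-0.7432) = -0.9645; [Cr²⁺] = 10^(-0.9645) ≈ 0.11 M.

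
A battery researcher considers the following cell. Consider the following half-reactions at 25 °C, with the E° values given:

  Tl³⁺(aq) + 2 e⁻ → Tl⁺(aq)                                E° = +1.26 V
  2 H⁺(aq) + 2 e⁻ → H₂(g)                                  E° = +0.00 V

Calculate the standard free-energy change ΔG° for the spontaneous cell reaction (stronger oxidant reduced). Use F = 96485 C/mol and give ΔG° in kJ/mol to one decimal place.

Tl³⁺/Tl⁺ (E° = +1.26 V) is the cathode; H⁺/H₂ (E° = +0.00 V) is the anode, so E°cell = +1.26 V.
Balancing electrons gives n = 2 (lcm of 2 and 2).
ΔG° = −nFE° = −(2)(96485)(+1.26) = -243,142 J = -243.1 kJ/mol.

-243.1 kJ/mol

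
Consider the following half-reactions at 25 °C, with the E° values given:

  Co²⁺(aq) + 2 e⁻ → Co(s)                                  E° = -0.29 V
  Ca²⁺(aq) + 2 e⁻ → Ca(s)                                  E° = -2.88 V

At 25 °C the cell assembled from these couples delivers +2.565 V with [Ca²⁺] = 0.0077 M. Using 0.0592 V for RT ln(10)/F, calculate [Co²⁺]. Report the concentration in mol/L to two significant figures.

0.0011 M

Co²⁺/Co is the cathode, Ca²⁺/Ca the anode: E°cell = +2.59 V, n = 2.
Overall reaction: Co²⁺(aq) + Ca(s) → Co(s) + Ca²⁺(aq); Q = [Ca²⁺]^1/[Co²⁺]^1.
From E = E° − (0.0592/n) log Q: log Q = (E° − E)·n/0.0592 = (+2.59 − (+2.565))·2/0.0592 = 0.8446.
So 1·log[Co²⁺] = 1·log(0.0077) − log Q = -2.1135 − (0.8446) = -2.9581; [Co²⁺] = 10^(-2.9581) ≈ 0.0011 M.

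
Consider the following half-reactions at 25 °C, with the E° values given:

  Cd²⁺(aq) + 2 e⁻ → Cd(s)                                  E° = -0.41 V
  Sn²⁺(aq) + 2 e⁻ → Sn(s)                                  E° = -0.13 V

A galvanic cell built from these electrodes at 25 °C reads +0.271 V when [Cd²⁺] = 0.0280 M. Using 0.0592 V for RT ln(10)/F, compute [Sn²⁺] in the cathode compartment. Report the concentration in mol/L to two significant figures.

Sn²⁺/Sn is the cathode, Cd²⁺/Cd the anode: E°cell = +0.28 V, n = 2.
Overall reaction: Sn²⁺(aq) + Cd(s) → Sn(s) + Cd²⁺(aq); Q = [Cd²⁺]^1/[Sn²⁺]^1.
From E = E° − (0.0592/n) log Q: log Q = (E° − E)·n/0.0592 = (+0.28 − (+0.271))·2/0.0592 = 0.3041.
So 1·log[Sn²⁺] = 1·log(0.028) − log Q = -1.5528 − (0.3041) = -1.8569; [Sn²⁺] = 10^(-1.8569) ≈ 0.014 M.

0.014 M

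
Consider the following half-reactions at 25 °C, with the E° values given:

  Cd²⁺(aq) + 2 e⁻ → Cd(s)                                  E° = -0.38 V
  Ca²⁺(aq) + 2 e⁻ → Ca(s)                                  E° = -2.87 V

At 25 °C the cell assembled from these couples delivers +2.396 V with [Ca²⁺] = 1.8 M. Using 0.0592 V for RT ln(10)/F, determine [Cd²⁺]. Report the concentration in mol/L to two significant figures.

0.0012 M

Cd²⁺/Cd is the cathode, Ca²⁺/Ca the anode: E°cell = +2.49 V, n = 2.
Overall reaction: Cd²⁺(aq) + Ca(s) → Cd(s) + Ca²⁺(aq); Q = [Ca²⁺]^1/[Cd²⁺]^1.
From E = E° − (0.0592/n) log Q: log Q = (E° − E)·n/0.0592 = (+2.49 − (+2.396))·2/0.0592 = 3.1757.
So 1·log[Cd²⁺] = 1·log(1.8) − log Q = 0.2553 − (3.1757) = -2.9204; [Cd²⁺] = 10^(-2.9204) ≈ 0.0012 M.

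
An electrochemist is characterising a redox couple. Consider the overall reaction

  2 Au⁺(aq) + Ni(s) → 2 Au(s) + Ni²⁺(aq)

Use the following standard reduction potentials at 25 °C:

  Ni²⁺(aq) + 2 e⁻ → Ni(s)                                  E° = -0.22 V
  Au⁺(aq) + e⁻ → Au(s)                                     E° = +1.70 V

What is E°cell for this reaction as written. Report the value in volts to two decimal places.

The Au⁺/Au couple has the higher reduction potential, so it is the cathode; Ni²⁺/Ni is oxidised at the anode.
E°cell = E°(cathode) − E°(anode) = (+1.70) − (-0.22) = +1.92 V.

+1.92 V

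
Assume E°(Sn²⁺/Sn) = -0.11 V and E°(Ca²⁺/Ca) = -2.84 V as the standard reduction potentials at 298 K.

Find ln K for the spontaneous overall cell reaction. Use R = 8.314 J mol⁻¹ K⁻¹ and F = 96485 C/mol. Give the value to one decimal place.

Cathode: Sn²⁺/Sn; anode: Ca²⁺/Ca. E°cell = (-0.11) − (-2.84) = +2.73 V, with n = 2.
ΔG° = −nFE° = −RT ln K, so ln K = nFE°/(RT) = (2)(96485)(+2.73) / ((8.314)(298)) = 212.631.

212.6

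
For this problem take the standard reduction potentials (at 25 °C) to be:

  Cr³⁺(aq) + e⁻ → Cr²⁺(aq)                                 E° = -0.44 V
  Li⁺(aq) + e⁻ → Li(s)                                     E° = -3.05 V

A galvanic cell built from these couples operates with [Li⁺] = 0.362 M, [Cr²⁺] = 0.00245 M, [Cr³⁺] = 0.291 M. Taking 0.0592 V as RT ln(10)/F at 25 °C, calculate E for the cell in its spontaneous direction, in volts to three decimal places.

+2.759 V

Cr³⁺/Cr²⁺ is the cathode (higher E°), Li⁺/Li the anode: E°cell = -0.44 − (-3.05) = +2.61 V, n = 1.
Overall: Cr³⁺(aq) + Li(s) → Cr²⁺(aq) + Li⁺(aq)
Q = [Cr²⁺]·[Li⁺] / ([Cr³⁺]); log Q = -2.516.
E = E° − (0.0592/n) log Q = +2.61 − (0.0592/1)(-2.516) = +2.759 V.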